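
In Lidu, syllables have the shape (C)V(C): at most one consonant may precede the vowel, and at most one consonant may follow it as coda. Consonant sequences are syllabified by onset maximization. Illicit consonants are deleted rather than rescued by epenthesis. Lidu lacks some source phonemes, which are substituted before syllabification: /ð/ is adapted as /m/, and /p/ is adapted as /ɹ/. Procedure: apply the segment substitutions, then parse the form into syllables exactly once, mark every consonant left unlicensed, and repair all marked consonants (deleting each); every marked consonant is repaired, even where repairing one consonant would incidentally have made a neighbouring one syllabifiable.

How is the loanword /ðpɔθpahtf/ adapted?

Substitution: /ð/ → /m/, /p/ → /ɹ/, giving /mɹɔθɹahtf/.
The consonants /m/, /t/, /f/ cannot be parsed into a legal (C)V(C) syllable (at most one coda consonant is licensed; onsets are limited to one consonant).
Deletion applies to /m/, /t/, /f/.

ɹɔθɹah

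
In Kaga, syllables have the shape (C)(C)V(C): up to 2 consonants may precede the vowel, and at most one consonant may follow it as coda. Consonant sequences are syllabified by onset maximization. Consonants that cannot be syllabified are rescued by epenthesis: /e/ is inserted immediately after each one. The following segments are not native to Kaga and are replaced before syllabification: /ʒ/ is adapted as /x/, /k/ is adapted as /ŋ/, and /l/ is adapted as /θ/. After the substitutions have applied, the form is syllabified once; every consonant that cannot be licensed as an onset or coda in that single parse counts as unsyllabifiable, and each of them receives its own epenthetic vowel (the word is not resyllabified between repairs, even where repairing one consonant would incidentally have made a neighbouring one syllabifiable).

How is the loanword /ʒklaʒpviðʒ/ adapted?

xeŋθaxpviðxe

Substitution: /ʒ/ → /x/, /k/ → /ŋ/, /l/ → /θ/, giving /xŋθaxpviðx/.
Syllabifying with onset maximization leaves /x/, /x/ stranded (at most one coda consonant is licensed; onsets may contain at most 2 consonants).
Inserting the epenthetic vowel yields /x/ → /xe/, /x/ → /xe/.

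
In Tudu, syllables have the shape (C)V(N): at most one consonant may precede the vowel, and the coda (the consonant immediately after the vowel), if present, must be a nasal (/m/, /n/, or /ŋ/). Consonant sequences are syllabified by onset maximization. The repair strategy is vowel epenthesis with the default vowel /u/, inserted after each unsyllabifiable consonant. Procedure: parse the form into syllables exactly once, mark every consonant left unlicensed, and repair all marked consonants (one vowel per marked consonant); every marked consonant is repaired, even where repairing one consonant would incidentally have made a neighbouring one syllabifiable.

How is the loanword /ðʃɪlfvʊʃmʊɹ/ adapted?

ðuʃɪlufuvʊʃumʊɹu

Under (C)V(N), the unsyllabifiable consonants are /ð/, /l/, /f/, /ʃ/, /ɹ/ (only a nasal (/m/, /n/, or /ŋ/) is licensed in coda position; onsets are limited to one consonant).
Inserting the epenthetic vowel yields /ð/ → /ðu/, /l/ → /lu/, /f/ → /fu/, /ʃ/ → /ʃu/, /ɹ/ → /ɹu/.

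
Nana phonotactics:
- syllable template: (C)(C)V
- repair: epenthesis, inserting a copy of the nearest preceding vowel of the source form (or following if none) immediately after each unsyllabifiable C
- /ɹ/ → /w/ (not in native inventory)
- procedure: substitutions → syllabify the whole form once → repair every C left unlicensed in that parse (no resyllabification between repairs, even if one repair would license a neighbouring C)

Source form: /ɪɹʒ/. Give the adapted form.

ɪwɪʒɪ

Substitution: /ɹ/ → /w/, giving /ɪwʒ/.
Under (C)(C)V, the unsyllabifiable consonants are /w/, /ʒ/ (no codas are permitted; onsets may contain at most 2 consonants).
Each unlicensed consonant becomes the onset of a new syllable: /w/ → /wɪ/, /ʒ/ → /ʒɪ/.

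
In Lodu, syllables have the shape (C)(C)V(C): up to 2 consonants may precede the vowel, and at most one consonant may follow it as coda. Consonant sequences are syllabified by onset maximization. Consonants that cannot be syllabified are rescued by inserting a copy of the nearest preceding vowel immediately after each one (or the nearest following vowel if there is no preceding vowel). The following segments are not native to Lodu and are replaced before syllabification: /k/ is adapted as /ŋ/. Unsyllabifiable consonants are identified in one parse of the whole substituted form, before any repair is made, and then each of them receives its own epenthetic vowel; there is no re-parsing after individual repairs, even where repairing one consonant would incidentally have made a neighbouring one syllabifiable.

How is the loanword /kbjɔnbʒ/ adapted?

Substitution: /k/ → /ŋ/, giving /ŋbjɔnbʒ/.
Under (C)(C)V(C), the unsyllabifiable consonants are /ŋ/, /b/, /ʒ/ (at most one coda consonant is licensed; onsets may contain at most 2 consonants).
Inserting the epenthetic vowel yields /ŋ/ → /ŋɔ/, /b/ → /bɔ/, /ʒ/ → /ʒɔ/.

ŋɔbjɔnbɔʒɔ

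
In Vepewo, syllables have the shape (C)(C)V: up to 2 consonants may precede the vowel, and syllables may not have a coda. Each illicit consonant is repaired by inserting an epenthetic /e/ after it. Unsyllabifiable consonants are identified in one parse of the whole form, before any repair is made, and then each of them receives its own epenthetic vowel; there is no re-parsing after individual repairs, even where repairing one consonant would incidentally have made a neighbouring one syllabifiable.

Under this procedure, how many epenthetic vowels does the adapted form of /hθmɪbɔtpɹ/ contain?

The unsyllabifiable consonants are /h/, /t/, /p/, /ɹ/; each receives one epenthetic vowel.

4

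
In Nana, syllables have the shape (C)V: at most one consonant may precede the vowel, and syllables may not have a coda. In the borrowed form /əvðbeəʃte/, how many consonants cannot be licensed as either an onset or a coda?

3

Under (C)V, the unsyllabifiable consonants are /v/, /ð/, /ʃ/ (no codas are permitted; onsets are limited to one consonant).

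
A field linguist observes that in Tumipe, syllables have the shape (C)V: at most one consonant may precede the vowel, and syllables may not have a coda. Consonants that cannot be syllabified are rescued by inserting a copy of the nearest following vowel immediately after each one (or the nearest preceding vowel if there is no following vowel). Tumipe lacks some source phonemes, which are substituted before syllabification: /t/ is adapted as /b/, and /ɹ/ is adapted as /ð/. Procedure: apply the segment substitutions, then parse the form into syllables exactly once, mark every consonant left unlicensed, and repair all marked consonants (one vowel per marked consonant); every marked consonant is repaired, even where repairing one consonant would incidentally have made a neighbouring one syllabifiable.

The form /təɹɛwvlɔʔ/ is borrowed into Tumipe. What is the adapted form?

bəðɛwɔvɔlɔʔɔ

Substitution: /t/ → /b/, /ɹ/ → /ð/, giving /bəðɛwvlɔʔ/.
Under (C)V, the unsyllabifiable consonants are /w/, /v/, /ʔ/ (no codas are permitted; onsets are limited to one consonant).
Inserting the epenthetic vowel yields /w/ → /wɔ/, /v/ → /vɔ/, /ʔ/ → /ʔɔ/.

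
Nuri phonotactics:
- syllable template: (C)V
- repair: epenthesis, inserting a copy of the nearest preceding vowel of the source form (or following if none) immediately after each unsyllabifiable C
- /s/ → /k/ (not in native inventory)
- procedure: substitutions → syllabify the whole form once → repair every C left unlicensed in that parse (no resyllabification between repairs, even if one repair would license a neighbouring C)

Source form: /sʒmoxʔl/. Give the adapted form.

koʒomoxoʔolo

Substitution: /s/ → /k/, giving /kʒmoxʔl/.
Under (C)V, the unsyllabifiable consonants are /k/, /ʒ/, /x/, /ʔ/, /l/ (no codas are permitted; onsets are limited to one consonant).
Each unlicensed consonant becomes the onset of a new syllable: /k/ → /ko/, /ʒ/ → /ʒo/, /x/ → /xo/, /ʔ/ → /ʔo/, /l/ → /lo/.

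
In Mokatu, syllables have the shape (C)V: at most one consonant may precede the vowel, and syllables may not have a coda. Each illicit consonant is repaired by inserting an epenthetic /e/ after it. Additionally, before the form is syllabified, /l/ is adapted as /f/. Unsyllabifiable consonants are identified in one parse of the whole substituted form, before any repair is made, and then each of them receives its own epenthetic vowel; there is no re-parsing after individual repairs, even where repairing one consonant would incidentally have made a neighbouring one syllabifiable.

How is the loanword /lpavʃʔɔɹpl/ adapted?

fepaveʃeʔɔɹepefe

Substitution: /l/ → /f/, giving /fpavʃʔɔɹpf/.
Syllabifying with onset maximization leaves /f/, /v/, /ʃ/, /ɹ/, /p/, /f/ stranded (no codas are permitted; onsets are limited to one consonant).
Each unlicensed consonant becomes the onset of a new syllable: /f/ → /fe/, /v/ → /ve/, /ʃ/ → /ʃe/, /ɹ/ → /ɹe/, /p/ → /pe/, /f/ → /fe/.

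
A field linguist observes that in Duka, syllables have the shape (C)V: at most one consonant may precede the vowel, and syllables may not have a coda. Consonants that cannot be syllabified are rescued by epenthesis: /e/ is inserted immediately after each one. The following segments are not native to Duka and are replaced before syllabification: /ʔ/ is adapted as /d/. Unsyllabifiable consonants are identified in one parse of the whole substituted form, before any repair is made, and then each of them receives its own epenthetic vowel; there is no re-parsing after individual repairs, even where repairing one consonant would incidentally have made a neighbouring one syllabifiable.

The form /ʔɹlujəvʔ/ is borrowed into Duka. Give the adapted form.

deɹelujəvede

Substitution: /ʔ/ → /d/, giving /dɹlujəvd/.
The consonants /d/, /ɹ/, /v/, /d/ cannot be parsed into a legal (C)V syllable (no codas are permitted; onsets are limited to one consonant).
Inserting the epenthetic vowel yields /d/ → /de/, /ɹ/ → /ɹe/, /v/ → /ve/, /d/ → /de/.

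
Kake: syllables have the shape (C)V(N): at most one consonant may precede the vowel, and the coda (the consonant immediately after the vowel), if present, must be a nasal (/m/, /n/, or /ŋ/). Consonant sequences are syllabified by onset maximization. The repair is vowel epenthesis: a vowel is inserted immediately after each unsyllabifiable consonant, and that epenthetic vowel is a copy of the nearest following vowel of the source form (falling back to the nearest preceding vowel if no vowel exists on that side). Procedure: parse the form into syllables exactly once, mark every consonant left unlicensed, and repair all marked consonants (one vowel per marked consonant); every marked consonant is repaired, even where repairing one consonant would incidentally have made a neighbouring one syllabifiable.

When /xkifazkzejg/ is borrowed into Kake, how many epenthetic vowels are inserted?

5

The unsyllabifiable consonants are /x/, /z/, /k/, /j/, /g/; each receives one epenthetic vowel.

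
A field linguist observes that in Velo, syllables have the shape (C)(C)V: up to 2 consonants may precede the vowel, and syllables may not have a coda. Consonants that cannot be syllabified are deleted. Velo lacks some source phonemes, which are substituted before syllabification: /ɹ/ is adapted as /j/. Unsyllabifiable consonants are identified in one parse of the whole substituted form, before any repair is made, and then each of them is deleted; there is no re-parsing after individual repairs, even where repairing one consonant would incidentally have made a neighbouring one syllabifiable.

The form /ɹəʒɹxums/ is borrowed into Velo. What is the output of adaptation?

jəjxu

Substitution: /ɹ/ → /j/, giving /jəʒjxums/.
Syllabifying with onset maximization leaves /ʒ/, /m/, /s/ stranded (no codas are permitted; onsets may contain at most 2 consonants).
Each unlicensed consonant is deleted: /ʒ/, /m/, /s/.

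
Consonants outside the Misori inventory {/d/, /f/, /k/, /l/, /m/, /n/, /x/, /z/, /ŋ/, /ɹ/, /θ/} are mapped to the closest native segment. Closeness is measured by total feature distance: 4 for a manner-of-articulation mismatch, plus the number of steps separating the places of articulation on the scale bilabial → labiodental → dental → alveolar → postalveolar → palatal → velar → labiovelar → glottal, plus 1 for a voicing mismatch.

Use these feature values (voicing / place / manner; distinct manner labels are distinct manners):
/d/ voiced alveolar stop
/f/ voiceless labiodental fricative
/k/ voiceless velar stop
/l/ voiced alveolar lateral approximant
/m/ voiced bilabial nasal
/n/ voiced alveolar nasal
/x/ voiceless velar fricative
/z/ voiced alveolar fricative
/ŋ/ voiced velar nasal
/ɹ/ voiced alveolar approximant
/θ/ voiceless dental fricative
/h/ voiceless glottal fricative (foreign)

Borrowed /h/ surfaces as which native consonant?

/x/ is closest: same manner (fricative), place distance 2 (glottal→velar), same voicing; total 2. Next closest is /k/ at distance 6.

x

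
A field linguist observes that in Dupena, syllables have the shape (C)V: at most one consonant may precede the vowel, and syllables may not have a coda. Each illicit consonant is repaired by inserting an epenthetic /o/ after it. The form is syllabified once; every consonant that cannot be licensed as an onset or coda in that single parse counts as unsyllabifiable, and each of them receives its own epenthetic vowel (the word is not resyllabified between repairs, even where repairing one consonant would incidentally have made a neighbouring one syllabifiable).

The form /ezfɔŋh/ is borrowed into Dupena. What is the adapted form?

ezofɔŋoho

Under (C)V, the unsyllabifiable consonants are /z/, /ŋ/, /h/ (no codas are permitted; onsets are limited to one consonant).
Epenthesis after each stranded consonant: /z/ → /zo/, /ŋ/ → /ŋo/, /h/ → /ho/.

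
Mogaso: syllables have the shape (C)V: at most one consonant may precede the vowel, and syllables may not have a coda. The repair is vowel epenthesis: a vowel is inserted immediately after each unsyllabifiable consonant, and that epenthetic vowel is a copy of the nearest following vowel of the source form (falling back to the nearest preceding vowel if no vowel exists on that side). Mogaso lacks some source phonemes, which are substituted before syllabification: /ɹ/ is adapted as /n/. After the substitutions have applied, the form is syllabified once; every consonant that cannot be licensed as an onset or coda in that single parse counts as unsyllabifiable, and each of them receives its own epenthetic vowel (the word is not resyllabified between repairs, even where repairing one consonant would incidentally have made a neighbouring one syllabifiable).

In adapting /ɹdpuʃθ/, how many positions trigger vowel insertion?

4

After substitution the input is /ndpuʃθ/.
The unsyllabifiable consonants are /n/, /d/, /ʃ/, /θ/; each receives one epenthetic vowel.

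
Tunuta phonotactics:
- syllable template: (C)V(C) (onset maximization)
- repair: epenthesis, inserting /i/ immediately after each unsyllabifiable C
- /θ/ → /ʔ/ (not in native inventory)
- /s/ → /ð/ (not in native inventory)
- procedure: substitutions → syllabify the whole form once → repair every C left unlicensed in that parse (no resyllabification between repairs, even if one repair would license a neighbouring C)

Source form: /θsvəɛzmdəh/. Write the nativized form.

Substitution: /θ/ → /ʔ/, /s/ → /ð/, giving /ʔðvəɛzmdəh/.
The consonants /ʔ/, /ð/, /m/ cannot be parsed into a legal (C)V(C) syllable (at most one coda consonant is licensed; onsets are limited to one consonant).
Inserting the epenthetic vowel yields /ʔ/ → /ʔi/, /ð/ → /ði/, /m/ → /mi/.

ʔiðivəɛzmidəh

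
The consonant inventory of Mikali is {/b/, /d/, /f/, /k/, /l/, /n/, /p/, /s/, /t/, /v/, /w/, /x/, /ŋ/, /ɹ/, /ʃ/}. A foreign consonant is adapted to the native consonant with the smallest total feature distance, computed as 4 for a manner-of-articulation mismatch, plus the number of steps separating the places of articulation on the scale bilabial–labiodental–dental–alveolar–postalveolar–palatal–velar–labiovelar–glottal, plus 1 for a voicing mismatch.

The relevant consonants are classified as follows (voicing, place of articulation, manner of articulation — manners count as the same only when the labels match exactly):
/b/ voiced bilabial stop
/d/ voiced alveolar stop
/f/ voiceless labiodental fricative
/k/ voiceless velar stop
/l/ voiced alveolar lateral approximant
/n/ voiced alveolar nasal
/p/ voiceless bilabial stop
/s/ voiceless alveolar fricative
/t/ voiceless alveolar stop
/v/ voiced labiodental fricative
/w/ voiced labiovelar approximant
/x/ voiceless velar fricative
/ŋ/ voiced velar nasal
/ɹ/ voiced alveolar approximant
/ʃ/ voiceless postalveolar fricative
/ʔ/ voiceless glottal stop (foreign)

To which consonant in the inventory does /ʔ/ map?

k

/k/ is closest: same manner (stop), place distance 2 (glottal→velar), same voicing; total 2. Next closest is /t/ at distance 5.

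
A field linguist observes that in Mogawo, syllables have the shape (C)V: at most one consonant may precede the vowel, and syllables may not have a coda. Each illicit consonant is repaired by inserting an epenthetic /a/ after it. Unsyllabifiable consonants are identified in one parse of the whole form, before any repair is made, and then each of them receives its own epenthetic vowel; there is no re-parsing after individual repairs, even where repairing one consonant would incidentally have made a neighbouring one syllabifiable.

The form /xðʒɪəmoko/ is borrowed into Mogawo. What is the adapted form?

xaðaʒɪəmoko

The consonants /x/, /ð/ cannot be parsed into a legal (C)V syllable (no codas are permitted; onsets are limited to one consonant).
Each unlicensed consonant becomes the onset of a new syllable: /x/ → /xa/, /ð/ → /ða/.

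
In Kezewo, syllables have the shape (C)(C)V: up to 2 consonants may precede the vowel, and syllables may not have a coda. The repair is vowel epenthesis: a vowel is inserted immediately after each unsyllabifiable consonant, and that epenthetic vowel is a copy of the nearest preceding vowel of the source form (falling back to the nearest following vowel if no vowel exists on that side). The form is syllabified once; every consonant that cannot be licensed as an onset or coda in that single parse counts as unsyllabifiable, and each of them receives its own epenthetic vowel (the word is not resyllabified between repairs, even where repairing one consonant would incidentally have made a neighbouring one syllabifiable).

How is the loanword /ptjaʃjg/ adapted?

patjaʃajaga

Under (C)(C)V, the unsyllabifiable consonants are /p/, /ʃ/, /j/, /g/ (no codas are permitted; onsets may contain at most 2 consonants).
Epenthesis after each stranded consonant: /p/ → /pa/, /ʃ/ → /ʃa/, /j/ → /ja/, /g/ → /ga/.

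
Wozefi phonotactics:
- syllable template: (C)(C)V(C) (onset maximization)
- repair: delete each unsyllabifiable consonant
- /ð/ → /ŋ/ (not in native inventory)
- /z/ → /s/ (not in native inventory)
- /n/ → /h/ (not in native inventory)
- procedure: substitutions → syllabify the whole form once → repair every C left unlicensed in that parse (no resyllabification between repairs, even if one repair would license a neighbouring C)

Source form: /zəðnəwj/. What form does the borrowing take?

səŋhəw

Substitution: /z/ → /s/, /ð/ → /ŋ/, /n/ → /h/, giving /səŋhəwj/.
Syllabifying with onset maximization leaves /j/ stranded (at most one coda consonant is licensed; onsets may contain at most 2 consonants).
Each unlicensed consonant is deleted: /j/.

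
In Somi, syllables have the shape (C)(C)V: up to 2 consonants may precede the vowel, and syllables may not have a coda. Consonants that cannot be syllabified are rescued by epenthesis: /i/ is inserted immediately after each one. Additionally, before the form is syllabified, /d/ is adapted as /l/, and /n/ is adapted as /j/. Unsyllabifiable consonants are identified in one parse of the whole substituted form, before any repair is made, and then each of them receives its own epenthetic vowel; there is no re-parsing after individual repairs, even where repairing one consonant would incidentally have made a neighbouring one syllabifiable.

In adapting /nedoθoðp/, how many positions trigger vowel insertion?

After substitution the input is /jeloθoðp/.
The unsyllabifiable consonants are /ð/, /p/; each receives one epenthetic vowel.

2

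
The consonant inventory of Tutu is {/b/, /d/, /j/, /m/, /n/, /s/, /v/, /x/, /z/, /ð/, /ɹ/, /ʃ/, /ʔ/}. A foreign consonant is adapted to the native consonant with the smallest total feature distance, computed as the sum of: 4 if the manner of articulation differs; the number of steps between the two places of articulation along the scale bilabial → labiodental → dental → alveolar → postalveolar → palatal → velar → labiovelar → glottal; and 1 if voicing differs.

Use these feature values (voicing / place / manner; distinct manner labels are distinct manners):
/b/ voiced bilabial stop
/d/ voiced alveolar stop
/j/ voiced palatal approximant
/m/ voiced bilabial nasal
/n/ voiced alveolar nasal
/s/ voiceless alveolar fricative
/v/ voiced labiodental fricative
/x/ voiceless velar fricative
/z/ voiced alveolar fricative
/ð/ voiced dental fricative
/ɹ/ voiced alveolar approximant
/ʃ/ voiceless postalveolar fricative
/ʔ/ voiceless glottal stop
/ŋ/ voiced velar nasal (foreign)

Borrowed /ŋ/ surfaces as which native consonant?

n

/n/ is closest: same manner (nasal), place distance 3 (velar→alveolar), same voicing; total 3. Next closest is /j/ at distance 5.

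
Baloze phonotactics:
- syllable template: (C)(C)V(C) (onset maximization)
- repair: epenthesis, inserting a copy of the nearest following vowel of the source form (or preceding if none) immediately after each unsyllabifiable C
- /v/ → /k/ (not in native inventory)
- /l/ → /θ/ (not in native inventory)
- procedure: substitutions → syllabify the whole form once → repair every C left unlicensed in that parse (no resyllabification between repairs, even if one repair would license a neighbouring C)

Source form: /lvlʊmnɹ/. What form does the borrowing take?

θʊkθʊmnʊɹʊ

Substitution: /l/ → /θ/, /v/ → /k/, giving /θkθʊmnɹ/.
The consonants /θ/, /n/, /ɹ/ cannot be parsed into a legal (C)(C)V(C) syllable (at most one coda consonant is licensed; onsets may contain at most 2 consonants).
Each unlicensed consonant becomes the onset of a new syllable: /θ/ → /θʊ/, /n/ → /nʊ/, /ɹ/ → /ɹʊ/.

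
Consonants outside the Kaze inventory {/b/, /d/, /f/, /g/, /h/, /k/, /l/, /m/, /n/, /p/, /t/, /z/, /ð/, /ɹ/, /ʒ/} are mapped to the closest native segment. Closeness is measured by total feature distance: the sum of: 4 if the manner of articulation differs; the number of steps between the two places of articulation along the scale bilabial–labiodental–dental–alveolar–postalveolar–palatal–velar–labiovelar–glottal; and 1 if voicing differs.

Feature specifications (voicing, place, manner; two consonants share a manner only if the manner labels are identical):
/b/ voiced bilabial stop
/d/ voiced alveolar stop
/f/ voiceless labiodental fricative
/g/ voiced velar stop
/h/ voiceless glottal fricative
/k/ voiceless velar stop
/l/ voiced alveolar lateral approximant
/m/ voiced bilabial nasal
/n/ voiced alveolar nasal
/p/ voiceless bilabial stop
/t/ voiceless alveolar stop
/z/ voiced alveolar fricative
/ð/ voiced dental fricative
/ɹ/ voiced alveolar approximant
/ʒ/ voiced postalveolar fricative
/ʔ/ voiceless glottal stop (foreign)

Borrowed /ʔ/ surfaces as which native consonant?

/k/ is closest: same manner (stop), place distance 2 (glottal→velar), same voicing; total 2. Next closest is /g/ at distance 3.

k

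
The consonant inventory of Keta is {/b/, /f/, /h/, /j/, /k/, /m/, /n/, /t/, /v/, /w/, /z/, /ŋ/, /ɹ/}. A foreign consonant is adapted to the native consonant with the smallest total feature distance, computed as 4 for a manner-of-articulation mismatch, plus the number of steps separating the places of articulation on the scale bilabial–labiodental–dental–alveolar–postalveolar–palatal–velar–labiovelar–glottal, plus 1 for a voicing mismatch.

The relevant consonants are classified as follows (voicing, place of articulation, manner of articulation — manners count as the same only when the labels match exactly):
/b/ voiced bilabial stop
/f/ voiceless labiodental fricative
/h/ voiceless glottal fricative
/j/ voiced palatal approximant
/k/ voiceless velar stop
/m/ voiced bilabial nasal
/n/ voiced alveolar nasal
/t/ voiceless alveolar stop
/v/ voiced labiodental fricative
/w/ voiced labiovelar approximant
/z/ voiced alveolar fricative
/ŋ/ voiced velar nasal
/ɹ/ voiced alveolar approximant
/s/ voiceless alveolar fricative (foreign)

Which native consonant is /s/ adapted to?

/z/ is closest: same manner (fricative), place distance 0 (alveolar→alveolar), voicing differs (+1); total 1. Next closest is /f/ at distance 2.

z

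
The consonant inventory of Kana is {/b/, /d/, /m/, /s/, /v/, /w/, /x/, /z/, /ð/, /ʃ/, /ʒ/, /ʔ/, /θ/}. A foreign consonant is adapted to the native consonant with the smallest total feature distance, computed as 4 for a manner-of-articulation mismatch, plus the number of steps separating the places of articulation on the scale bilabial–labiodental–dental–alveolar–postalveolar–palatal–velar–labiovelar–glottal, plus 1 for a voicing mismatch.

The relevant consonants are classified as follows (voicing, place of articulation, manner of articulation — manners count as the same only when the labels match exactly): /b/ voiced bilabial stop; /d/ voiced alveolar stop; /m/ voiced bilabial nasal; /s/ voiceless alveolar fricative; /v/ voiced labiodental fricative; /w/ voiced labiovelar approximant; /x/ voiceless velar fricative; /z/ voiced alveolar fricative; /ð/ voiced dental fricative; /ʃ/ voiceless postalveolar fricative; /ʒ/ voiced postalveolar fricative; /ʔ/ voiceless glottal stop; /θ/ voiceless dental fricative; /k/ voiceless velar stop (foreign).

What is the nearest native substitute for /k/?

ʔ

/ʔ/ is closest: same manner (stop), place distance 2 (velar→glottal), same voicing; total 2. Next closest is /d/ at distance 4.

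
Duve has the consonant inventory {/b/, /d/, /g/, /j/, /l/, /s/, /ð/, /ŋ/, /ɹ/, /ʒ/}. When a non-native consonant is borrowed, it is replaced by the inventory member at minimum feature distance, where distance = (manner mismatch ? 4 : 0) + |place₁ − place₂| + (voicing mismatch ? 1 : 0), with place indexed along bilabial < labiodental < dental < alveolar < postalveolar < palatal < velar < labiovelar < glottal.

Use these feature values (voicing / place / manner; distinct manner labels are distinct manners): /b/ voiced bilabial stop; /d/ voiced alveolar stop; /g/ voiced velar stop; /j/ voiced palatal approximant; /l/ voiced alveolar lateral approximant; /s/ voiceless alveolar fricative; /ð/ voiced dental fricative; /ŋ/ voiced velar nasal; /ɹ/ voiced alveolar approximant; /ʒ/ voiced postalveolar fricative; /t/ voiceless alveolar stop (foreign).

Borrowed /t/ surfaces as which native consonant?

d

/d/ is closest: same manner (stop), place distance 0 (alveolar→alveolar), voicing differs (+1); total 1. Next closest is /b/ at distance 4.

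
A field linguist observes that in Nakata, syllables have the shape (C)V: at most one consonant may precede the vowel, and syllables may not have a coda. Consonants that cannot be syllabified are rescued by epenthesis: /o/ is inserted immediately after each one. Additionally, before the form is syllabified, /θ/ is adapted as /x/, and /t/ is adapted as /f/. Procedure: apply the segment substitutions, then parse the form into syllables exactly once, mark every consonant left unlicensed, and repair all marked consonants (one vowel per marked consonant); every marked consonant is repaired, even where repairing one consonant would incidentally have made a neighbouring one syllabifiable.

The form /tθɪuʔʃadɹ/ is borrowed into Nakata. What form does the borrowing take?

foxɪuʔoʃadoɹo

Substitution: /t/ → /f/, /θ/ → /x/, giving /fxɪuʔʃadɹ/.
The consonants /f/, /ʔ/, /d/, /ɹ/ cannot be parsed into a legal (C)V syllable (no codas are permitted; onsets are limited to one consonant).
Inserting the epenthetic vowel yields /f/ → /fo/, /ʔ/ → /ʔo/, /d/ → /do/, /ɹ/ → /ɹo/.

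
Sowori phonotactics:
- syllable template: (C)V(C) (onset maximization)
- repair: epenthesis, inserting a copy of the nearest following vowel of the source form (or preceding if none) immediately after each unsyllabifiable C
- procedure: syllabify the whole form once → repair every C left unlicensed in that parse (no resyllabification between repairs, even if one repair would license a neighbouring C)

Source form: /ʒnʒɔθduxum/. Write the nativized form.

ʒɔnɔʒɔθduxum

Syllabifying with onset maximization leaves /ʒ/, /n/ stranded (at most one coda consonant is licensed; onsets are limited to one consonant).
Epenthesis after each stranded consonant: /ʒ/ → /ʒɔ/, /n/ → /nɔ/.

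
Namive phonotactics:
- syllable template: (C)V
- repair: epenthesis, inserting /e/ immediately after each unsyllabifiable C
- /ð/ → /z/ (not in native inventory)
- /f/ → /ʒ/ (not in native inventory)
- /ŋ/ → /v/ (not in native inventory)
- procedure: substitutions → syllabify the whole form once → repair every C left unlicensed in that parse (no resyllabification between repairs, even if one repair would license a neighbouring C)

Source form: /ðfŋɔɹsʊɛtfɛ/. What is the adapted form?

zeʒevɔɹesʊɛteʒɛ

Substitution: /ð/ → /z/, /f/ → /ʒ/, /ŋ/ → /v/, giving /zʒvɔɹsʊɛtʒɛ/.
The consonants /z/, /ʒ/, /ɹ/, /t/ cannot be parsed into a legal (C)V syllable (no codas are permitted; onsets are limited to one consonant).
Inserting the epenthetic vowel yields /z/ → /ze/, /ʒ/ → /ʒe/, /ɹ/ → /ɹe/, /t/ → /te/.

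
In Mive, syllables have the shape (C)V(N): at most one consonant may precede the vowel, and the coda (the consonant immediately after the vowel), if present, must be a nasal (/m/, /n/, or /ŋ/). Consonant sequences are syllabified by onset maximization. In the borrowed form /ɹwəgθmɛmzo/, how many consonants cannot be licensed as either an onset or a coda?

3

Syllabifying with onset maximization leaves /ɹ/, /g/, /θ/ stranded (only a nasal (/m/, /n/, or /ŋ/) is licensed in coda position; onsets are limited to one consonant).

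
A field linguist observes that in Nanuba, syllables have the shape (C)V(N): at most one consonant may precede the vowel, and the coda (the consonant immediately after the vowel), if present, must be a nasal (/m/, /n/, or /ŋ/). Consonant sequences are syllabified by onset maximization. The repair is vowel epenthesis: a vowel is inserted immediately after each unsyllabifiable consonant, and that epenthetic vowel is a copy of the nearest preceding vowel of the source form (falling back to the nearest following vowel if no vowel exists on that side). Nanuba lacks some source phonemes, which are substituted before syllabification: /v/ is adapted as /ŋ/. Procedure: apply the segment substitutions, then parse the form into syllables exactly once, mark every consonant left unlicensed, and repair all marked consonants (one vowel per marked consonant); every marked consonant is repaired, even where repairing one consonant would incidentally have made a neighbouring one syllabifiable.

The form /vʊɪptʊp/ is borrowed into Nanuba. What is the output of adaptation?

ŋʊɪpɪtʊpʊ

Substitution: /v/ → /ŋ/, giving /ŋʊɪptʊp/.
The consonants /p/, /p/ cannot be parsed into a legal (C)V(N) syllable (only a nasal (/m/, /n/, or /ŋ/) is licensed in coda position; onsets are limited to one consonant).
Epenthesis after each stranded consonant: /p/ → /pɪ/, /p/ → /pʊ/.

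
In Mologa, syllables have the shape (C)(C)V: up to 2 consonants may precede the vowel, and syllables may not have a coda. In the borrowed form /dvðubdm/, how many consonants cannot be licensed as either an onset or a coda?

4

Under (C)(C)V, the unsyllabifiable consonants are /d/, /b/, /d/, /m/ (no codas are permitted; onsets may contain at most 2 consonants).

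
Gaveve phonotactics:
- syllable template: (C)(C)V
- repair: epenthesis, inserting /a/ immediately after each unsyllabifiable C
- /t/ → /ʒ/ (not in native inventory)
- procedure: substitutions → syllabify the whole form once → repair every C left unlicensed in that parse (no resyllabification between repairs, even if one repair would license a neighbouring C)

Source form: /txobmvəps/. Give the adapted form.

ʒxobamvəpasa

Substitution: /t/ → /ʒ/, giving /ʒxobmvəps/.
Under (C)(C)V, the unsyllabifiable consonants are /b/, /p/, /s/ (no codas are permitted; onsets may contain at most 2 consonants).
Inserting the epenthetic vowel yields /b/ → /ba/, /p/ → /pa/, /s/ → /sa/.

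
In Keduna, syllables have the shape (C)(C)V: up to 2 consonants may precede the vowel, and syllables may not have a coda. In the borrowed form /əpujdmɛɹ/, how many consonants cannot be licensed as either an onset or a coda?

The consonants /j/, /ɹ/ cannot be parsed into a legal (C)(C)V syllable (no codas are permitted; onsets may contain at most 2 consonants).

2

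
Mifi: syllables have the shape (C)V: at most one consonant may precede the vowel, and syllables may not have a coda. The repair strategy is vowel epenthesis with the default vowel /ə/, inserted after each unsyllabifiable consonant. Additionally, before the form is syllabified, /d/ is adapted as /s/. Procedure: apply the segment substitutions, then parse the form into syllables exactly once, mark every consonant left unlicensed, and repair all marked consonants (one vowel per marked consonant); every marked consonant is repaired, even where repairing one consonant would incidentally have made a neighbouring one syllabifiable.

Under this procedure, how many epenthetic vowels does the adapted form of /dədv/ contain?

After substitution the input is /səsv/.
The unsyllabifiable consonants are /s/, /v/; each receives one epenthetic vowel.

2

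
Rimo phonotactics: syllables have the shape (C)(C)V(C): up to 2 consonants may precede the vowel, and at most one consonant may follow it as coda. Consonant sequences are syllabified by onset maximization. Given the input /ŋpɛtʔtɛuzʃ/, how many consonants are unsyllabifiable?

The consonants /ʃ/ cannot be parsed into a legal (C)(C)V(C) syllable (at most one coda consonant is licensed; onsets may contain at most 2 consonants).

1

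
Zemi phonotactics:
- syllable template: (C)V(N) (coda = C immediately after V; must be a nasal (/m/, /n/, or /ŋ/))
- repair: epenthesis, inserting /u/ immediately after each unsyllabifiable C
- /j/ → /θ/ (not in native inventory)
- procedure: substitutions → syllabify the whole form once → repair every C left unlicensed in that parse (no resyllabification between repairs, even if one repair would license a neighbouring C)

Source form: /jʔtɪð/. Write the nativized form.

θuʔutɪðu

Substitution: /j/ → /θ/, giving /θʔtɪð/.
Under (C)V(N), the unsyllabifiable consonants are /θ/, /ʔ/, /ð/ (only a nasal (/m/, /n/, or /ŋ/) is licensed in coda position; onsets are limited to one consonant).
Epenthesis after each stranded consonant: /θ/ → /θu/, /ʔ/ → /ʔu/, /ð/ → /ðu/.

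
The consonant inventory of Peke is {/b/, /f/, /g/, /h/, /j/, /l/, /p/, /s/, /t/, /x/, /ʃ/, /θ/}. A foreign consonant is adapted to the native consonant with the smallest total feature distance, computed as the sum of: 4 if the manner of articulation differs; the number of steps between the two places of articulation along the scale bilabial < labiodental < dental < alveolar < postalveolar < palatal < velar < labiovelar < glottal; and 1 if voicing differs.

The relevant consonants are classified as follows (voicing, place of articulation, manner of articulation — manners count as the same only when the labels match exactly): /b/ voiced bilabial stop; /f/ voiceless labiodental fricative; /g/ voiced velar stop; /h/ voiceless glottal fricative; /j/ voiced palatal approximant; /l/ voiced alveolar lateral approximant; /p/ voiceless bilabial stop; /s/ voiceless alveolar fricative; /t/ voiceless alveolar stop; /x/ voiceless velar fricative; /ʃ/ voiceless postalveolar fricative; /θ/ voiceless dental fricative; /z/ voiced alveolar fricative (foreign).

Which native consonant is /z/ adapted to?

/s/ is closest: same manner (fricative), place distance 0 (alveolar→alveolar), voicing differs (+1); total 1. Next closest is /ʃ/ at distance 2.

s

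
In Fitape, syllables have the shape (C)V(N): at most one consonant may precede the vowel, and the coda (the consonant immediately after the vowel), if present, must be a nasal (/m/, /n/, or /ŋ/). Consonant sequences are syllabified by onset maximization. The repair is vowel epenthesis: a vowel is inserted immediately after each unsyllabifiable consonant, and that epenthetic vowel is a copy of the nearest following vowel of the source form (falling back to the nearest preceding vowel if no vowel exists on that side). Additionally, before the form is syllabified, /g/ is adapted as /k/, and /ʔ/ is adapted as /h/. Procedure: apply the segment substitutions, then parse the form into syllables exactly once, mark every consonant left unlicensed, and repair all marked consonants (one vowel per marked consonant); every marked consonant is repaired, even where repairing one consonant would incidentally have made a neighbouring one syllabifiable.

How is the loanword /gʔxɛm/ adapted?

Substitution: /g/ → /k/, /ʔ/ → /h/, giving /khxɛm/.
Syllabifying with onset maximization leaves /k/, /h/ stranded (only a nasal (/m/, /n/, or /ŋ/) is licensed in coda position; onsets are limited to one consonant).
Inserting the epenthetic vowel yields /k/ → /kɛ/, /h/ → /hɛ/.

kɛhɛxɛm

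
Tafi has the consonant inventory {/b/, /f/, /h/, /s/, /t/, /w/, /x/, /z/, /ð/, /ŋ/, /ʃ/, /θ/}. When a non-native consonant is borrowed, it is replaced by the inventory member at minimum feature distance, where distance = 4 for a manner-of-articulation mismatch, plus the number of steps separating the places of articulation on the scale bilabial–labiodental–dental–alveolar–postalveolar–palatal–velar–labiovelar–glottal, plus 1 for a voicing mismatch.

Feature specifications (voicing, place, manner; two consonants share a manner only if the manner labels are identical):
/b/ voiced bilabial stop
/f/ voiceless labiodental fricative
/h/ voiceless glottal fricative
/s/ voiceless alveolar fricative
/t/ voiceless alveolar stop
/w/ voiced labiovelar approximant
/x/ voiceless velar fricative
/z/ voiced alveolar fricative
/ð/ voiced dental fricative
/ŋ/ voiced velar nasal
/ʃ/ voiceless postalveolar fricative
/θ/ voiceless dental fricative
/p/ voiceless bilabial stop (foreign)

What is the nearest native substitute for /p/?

/b/ is closest: same manner (stop), place distance 0 (bilabial→bilabial), voicing differs (+1); total 1. Next closest is /t/ at distance 3.

b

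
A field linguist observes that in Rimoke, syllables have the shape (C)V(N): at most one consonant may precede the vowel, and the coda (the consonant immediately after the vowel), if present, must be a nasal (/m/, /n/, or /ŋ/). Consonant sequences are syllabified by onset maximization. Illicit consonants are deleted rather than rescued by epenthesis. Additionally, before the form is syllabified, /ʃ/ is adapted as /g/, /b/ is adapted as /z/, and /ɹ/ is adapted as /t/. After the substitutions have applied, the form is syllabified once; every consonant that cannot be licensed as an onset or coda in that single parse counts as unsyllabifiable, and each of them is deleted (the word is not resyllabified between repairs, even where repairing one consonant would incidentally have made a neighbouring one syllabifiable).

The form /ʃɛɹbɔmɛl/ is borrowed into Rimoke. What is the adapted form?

Substitution: /ʃ/ → /g/, /ɹ/ → /t/, /b/ → /z/, giving /gɛtzɔmɛl/.
The consonants /t/, /l/ cannot be parsed into a legal (C)V(N) syllable (only a nasal (/m/, /n/, or /ŋ/) is licensed in coda position; onsets are limited to one consonant).
Deleting the stranded consonants removes /t/, /l/.

gɛzɔmɛ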